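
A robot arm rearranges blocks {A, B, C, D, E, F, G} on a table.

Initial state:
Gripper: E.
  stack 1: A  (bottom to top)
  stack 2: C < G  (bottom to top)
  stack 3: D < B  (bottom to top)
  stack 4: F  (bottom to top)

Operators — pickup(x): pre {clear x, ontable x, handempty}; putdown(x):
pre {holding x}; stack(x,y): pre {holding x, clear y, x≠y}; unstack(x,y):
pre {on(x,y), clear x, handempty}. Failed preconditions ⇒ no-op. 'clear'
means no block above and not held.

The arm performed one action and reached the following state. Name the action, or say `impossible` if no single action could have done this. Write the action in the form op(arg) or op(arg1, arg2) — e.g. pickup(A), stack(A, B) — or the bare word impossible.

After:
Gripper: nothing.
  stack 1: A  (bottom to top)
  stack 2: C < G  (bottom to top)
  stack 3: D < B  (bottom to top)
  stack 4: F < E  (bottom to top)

stack(E, F)

target: towers=[A; C/G; D/B; F/E] holding=-
        putdown(E) → towers=[A; C/G; D/B; E; F] holding=-
       stack(E, B) → towers=[A; C/G; D/B/E; F] holding=-
       stack(E, F) → towers=[A; C/G; D/B; F/E] holding=-  ← match
       stack(E, G) → towers=[A; C/G/E; D/B; F] holding=-
       stack(E, A) → towers=[A/E; C/G; D/B; F] holding=-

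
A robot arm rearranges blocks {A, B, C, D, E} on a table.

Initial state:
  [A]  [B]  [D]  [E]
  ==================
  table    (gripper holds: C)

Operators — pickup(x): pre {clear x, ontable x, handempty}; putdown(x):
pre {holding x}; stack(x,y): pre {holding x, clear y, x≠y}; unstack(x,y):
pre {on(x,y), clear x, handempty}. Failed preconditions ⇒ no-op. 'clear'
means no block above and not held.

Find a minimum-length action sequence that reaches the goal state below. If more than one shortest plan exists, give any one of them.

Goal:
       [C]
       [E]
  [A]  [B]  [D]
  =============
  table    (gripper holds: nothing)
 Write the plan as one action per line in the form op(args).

step 1 (putdown(C)): towers=[A; B; C; D; E] holding=-
step 2 (pickup(E)): towers=[A; B; C; D] holding=E
step 3 (stack(E, B)): towers=[A; B/E; C; D] holding=-
step 4 (pickup(C)): towers=[A; B/E; D] holding=C
step 5 (stack(C, E)): towers=[A; B/E/C; D] holding=-
goal check: towers=[A; B/E/C; D] holding=- — reached (length 5, optimal by BFS)

putdown(C)
pickup(E)
stack(E, B)
pickup(C)
stack(C, E)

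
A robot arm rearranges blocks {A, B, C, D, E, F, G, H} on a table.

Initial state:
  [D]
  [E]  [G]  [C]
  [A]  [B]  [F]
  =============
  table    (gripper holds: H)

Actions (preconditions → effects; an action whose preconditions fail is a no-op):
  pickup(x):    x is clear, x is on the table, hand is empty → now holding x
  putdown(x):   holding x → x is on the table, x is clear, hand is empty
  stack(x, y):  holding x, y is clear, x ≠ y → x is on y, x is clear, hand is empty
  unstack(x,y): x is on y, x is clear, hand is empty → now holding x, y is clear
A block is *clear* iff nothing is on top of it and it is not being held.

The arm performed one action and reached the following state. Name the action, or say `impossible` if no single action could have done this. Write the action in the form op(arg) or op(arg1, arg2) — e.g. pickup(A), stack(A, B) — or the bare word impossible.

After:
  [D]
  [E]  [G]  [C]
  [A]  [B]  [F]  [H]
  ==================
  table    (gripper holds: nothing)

target: towers=[A/E/D; B/G; F/C; H] holding=-
        putdown(H) → towers=[A/E/D; B/G; F/C; H] holding=-  ← match
       stack(H, G) → towers=[A/E/D; B/G/H; F/C] holding=-
       stack(H, D) → towers=[A/E/D/H; B/G; F/C] holding=-
       stack(H, C) → towers=[A/E/D; B/G; F/C/H] holding=-

putdown(H)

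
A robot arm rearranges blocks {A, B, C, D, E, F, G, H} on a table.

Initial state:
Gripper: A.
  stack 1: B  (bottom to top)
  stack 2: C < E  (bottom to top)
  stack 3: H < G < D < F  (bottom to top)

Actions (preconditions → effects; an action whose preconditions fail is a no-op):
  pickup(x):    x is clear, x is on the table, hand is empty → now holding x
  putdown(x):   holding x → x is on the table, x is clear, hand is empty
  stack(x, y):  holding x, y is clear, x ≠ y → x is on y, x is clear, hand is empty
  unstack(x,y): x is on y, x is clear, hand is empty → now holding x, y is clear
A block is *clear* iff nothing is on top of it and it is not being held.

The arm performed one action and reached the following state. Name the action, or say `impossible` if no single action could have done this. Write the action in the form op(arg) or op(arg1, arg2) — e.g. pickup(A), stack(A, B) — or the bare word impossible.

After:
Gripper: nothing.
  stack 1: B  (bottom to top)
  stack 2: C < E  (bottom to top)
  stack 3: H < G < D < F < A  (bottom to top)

target: towers=[B; C/E; H/G/D/F/A] holding=-
        putdown(A) → towers=[A; B; C/E; H/G/D/F] holding=-
       stack(A, E) → towers=[B; C/E/A; H/G/D/F] holding=-
       stack(A, B) → towers=[B/A; C/E; H/G/D/F] holding=-
       stack(A, F) → towers=[B; C/E; H/G/D/F/A] holding=-  ← match

stack(A, F)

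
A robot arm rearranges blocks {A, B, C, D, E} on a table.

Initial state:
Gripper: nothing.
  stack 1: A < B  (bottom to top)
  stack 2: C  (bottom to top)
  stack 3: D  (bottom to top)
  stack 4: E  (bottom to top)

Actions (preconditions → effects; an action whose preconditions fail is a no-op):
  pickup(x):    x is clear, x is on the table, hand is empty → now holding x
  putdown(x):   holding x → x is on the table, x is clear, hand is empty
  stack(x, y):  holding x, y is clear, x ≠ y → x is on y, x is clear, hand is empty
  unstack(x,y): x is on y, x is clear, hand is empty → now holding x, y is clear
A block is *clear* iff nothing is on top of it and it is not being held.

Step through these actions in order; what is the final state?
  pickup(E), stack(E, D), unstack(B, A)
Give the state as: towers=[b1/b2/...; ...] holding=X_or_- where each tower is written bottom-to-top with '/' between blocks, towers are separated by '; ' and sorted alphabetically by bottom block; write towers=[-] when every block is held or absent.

towers=[A; C; D/E] holding=B

step 1 (pickup(E)): towers=[A/B; C; D] holding=E
step 2 (stack(E, D)): towers=[A/B; C; D/E] holding=-
step 3 (unstack(B, A)): towers=[A; C; D/E] holding=B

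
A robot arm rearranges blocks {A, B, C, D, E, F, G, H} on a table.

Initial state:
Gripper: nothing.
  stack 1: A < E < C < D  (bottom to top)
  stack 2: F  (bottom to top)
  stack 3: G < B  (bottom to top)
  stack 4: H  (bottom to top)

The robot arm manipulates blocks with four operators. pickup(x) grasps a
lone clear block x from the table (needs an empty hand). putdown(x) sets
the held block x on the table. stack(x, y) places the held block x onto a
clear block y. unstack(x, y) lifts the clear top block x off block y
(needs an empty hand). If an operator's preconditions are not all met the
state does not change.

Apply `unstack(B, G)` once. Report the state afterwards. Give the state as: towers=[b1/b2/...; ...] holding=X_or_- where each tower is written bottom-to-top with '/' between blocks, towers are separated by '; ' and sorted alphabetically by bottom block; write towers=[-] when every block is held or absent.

towers=[A/E/C/D; F; G; H] holding=B

before: towers=[A/E/C/D; F; G/B; H] holding=-
pre[unstack(B, G)]: on(B,G) ✓, clear(B) ✓, handempty ✓
all met → apply unstack(B, G)
after:  towers=[A/E/C/D; F; G; H] holding=B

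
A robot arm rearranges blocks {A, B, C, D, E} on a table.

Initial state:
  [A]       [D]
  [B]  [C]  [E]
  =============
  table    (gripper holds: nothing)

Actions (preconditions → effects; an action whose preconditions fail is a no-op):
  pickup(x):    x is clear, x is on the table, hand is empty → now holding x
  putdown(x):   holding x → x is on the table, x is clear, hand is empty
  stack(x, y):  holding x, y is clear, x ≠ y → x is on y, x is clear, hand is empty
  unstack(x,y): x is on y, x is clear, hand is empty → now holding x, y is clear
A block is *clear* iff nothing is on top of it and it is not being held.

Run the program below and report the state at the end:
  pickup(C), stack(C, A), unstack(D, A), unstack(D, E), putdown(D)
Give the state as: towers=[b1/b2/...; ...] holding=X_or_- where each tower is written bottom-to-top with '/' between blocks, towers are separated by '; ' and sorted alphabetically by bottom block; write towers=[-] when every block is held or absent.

step 1 (pickup(C)): towers=[B/A; E/D] holding=C
step 2 (stack(C, A)): towers=[B/A/C; E/D] holding=-
step 3 (unstack(D, A)) [no-op]: towers=[B/A/C; E/D] holding=-
step 4 (unstack(D, E)): towers=[B/A/C; E] holding=D
step 5 (putdown(D)): towers=[B/A/C; D; E] holding=-

towers=[B/A/C; D; E] holding=-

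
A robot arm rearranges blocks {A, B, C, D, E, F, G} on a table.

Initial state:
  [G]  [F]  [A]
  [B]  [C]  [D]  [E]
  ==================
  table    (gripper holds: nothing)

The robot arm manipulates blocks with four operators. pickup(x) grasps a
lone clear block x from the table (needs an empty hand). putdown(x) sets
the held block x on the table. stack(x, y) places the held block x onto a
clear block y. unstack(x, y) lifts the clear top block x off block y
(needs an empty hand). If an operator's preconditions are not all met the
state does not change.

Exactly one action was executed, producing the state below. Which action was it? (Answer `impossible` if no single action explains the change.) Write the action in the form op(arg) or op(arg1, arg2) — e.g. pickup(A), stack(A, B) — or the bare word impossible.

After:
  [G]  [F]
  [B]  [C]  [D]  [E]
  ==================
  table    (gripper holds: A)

unstack(A, D)

target: towers=[B/G; C/F; D; E] holding=A
     unstack(F, C) → towers=[B/G; C; D/A; E] holding=F
     unstack(G, B) → towers=[B; C/F; D/A; E] holding=G
     unstack(A, D) → towers=[B/G; C/F; D; E] holding=A  ← match
         pickup(E) → towers=[B/G; C/F; D/A] holding=E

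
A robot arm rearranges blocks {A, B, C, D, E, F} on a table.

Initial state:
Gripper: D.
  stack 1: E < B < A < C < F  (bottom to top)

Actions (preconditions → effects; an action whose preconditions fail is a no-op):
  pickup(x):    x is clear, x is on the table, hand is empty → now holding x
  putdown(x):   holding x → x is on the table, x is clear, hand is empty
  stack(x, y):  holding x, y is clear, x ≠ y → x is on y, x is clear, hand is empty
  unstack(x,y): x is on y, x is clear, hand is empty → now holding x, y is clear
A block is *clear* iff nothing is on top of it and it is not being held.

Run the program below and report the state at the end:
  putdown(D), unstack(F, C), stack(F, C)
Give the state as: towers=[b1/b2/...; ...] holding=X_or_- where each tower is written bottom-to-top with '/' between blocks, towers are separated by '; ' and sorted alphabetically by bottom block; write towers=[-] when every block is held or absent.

towers=[D; E/B/A/C/F] holding=-

step 1 (putdown(D)): towers=[D; E/B/A/C/F] holding=-
step 2 (unstack(F, C)): towers=[D; E/B/A/C] holding=F
step 3 (stack(F, C)): towers=[D; E/B/A/C/F] holding=-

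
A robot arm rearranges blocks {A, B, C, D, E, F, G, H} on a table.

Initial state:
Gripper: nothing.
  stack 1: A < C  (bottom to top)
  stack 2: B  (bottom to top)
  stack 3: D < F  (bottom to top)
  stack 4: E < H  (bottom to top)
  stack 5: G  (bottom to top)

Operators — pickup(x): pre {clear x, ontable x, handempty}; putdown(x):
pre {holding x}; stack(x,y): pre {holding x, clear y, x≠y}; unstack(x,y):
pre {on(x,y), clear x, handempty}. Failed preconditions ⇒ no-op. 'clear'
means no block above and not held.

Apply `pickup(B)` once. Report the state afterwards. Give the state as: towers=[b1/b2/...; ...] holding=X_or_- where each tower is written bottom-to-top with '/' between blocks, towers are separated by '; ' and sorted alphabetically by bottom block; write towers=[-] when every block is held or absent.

towers=[A/C; D/F; E/H; G] holding=B

before: towers=[A/C; B; D/F; E/H; G] holding=-
pre[pickup(B)]: clear(B) yes, ontable(B) yes, handempty yes
all met → apply pickup(B)
after:  towers=[A/C; D/F; E/H; G] holding=B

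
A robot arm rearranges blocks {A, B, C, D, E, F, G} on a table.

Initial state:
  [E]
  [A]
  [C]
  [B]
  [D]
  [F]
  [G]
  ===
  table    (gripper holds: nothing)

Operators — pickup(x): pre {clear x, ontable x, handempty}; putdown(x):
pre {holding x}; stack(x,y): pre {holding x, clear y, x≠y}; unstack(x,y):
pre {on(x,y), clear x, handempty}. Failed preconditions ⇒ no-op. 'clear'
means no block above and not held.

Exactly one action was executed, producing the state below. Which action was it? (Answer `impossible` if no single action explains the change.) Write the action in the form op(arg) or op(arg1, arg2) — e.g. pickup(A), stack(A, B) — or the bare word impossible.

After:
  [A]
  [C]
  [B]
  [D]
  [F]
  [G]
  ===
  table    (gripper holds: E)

unstack(E, A)

target: towers=[G/F/D/B/C/A] holding=E
     unstack(E, A) → towers=[G/F/D/B/C/A] holding=E  ← match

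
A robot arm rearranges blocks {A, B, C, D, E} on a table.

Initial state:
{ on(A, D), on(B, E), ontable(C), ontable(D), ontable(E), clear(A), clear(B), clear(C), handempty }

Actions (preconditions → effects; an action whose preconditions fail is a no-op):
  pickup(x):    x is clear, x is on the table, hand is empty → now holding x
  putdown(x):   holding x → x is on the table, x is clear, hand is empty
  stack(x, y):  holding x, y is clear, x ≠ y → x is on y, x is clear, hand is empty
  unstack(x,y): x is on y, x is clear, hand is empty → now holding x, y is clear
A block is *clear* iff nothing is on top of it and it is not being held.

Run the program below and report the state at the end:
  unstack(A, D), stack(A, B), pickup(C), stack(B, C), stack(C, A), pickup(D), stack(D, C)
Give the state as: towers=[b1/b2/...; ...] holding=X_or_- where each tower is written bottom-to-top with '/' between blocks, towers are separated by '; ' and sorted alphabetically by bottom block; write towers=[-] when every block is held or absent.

step 1 (unstack(A, D)): towers=[C; D; E/B] holding=A
step 2 (stack(A, B)): towers=[C; D; E/B/A] holding=-
step 3 (pickup(C)): towers=[D; E/B/A] holding=C
step 4 (stack(B, C)) [no-op]: towers=[D; E/B/A] holding=C
step 5 (stack(C, A)): towers=[D; E/B/A/C] holding=-
step 6 (pickup(D)): towers=[E/B/A/C] holding=D
step 7 (stack(D, C)): towers=[E/B/A/C/D] holding=-

towers=[E/B/A/C/D] holding=-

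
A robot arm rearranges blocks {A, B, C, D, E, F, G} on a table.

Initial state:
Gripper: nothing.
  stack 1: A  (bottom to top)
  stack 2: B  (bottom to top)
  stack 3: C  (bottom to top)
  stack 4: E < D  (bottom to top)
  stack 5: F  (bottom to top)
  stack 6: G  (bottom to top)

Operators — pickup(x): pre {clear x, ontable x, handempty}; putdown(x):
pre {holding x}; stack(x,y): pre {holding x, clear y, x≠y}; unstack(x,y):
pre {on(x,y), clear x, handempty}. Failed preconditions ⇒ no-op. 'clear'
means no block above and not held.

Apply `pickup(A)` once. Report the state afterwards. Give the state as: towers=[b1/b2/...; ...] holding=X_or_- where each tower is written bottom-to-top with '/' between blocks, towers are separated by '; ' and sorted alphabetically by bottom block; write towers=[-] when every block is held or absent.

before: towers=[A; B; C; E/D; F; G] holding=-
pre[pickup(A)]: clear(A) ok, ontable(A) ok, handempty ok
all met → apply pickup(A)
after:  towers=[B; C; E/D; F; G] holding=A

towers=[B; C; E/D; F; G] holding=A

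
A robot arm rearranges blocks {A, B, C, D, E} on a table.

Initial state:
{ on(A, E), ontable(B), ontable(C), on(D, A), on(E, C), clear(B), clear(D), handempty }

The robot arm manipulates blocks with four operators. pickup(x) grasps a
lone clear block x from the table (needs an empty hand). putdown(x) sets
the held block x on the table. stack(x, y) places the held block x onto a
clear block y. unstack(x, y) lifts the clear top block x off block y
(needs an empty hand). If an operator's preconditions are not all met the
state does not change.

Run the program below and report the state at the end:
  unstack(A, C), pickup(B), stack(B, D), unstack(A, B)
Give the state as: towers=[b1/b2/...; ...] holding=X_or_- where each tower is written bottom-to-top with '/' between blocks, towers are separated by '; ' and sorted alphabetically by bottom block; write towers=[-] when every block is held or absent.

towers=[C/E/A/D/B] holding=-

step 1 (unstack(A, C)) [no-op]: towers=[B; C/E/A/D] holding=-
step 2 (pickup(B)): towers=[C/E/A/D] holding=B
step 3 (stack(B, D)): towers=[C/E/A/D/B] holding=-
step 4 (unstack(A, B)) [no-op]: towers=[C/E/A/D/B] holding=-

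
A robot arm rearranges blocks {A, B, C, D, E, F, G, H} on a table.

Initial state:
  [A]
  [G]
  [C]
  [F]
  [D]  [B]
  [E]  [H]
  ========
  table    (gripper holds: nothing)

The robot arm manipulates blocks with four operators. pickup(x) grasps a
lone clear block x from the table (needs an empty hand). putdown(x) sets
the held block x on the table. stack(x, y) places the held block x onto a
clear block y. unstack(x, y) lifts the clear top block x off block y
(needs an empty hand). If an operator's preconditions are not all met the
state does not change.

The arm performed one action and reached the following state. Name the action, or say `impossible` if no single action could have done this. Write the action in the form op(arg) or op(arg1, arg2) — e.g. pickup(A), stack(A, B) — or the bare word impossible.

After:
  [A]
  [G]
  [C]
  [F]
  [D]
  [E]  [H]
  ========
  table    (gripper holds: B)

unstack(B, H)

target: towers=[E/D/F/C/G/A; H] holding=B
     unstack(A, G) → towers=[E/D/F/C/G; H/B] holding=A
     unstack(B, H) → towers=[E/D/F/C/G/A; H] holding=B  ← match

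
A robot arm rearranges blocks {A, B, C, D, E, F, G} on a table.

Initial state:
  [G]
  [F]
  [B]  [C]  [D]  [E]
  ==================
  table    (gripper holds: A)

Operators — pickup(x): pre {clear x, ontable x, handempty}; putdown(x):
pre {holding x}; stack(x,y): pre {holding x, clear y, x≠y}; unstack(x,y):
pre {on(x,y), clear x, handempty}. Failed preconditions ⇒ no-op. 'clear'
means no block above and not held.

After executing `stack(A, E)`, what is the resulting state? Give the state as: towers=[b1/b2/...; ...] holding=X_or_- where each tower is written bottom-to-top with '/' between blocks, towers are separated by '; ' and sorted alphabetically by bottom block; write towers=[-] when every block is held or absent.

before: towers=[B/F/G; C; D; E] holding=A
pre[stack(A, E)]: holding(A) yes, clear(E) yes, A≠E yes
all met → apply stack(A, E)
after:  towers=[B/F/G; C; D; E/A] holding=-

towers=[B/F/G; C; D; E/A] holding=-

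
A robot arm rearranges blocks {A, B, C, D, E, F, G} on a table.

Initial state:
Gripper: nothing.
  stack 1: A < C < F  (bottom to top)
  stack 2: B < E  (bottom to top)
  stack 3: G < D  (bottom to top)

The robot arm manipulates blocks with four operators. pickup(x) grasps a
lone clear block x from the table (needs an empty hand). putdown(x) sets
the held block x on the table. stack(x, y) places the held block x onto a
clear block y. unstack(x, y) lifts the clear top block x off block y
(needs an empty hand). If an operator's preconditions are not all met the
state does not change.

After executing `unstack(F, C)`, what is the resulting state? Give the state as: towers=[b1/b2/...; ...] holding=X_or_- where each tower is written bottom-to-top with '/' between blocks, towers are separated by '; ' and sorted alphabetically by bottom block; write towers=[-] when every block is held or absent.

towers=[A/C; B/E; G/D] holding=F

before: towers=[A/C/F; B/E; G/D] holding=-
pre[unstack(F, C)]: on(F,C) yes, clear(F) yes, handempty yes
all met → apply unstack(F, C)
after:  towers=[A/C; B/E; G/D] holding=F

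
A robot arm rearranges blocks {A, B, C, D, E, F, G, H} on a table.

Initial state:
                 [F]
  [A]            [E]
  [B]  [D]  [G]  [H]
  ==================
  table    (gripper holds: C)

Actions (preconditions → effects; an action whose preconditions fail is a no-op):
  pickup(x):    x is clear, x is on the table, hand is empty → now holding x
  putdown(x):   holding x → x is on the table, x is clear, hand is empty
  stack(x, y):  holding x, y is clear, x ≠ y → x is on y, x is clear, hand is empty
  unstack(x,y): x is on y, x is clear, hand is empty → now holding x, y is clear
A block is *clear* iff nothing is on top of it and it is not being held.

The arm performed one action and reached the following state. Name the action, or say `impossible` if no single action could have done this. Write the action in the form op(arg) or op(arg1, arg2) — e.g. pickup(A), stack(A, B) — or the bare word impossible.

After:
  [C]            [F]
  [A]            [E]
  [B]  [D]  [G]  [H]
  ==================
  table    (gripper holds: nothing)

target: towers=[B/A/C; D; G; H/E/F] holding=-
        putdown(C) → towers=[B/A; C; D; G; H/E/F] holding=-
       stack(C, G) → towers=[B/A; D; G/C; H/E/F] holding=-
       stack(C, A) → towers=[B/A/C; D; G; H/E/F] holding=-  ← match
       stack(C, F) → towers=[B/A; D; G; H/E/F/C] holding=-
       stack(C, D) → towers=[B/A; D/C; G; H/E/F] holding=-

stack(C, A)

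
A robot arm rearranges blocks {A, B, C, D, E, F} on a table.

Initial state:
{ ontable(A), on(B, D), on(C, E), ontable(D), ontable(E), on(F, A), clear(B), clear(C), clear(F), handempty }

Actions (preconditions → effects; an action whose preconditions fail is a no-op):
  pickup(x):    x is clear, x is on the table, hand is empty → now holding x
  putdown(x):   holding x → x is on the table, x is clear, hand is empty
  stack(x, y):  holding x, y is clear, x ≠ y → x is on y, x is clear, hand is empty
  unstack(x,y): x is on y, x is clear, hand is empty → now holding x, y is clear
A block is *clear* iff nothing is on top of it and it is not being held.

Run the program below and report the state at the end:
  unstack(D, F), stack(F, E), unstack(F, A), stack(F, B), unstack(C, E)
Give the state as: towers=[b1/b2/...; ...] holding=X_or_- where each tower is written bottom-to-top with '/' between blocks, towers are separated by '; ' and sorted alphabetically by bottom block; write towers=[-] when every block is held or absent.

step 1 (unstack(D, F)) [no-op]: towers=[A/F; D/B; E/C] holding=-
step 2 (stack(F, E)) [no-op]: towers=[A/F; D/B; E/C] holding=-
step 3 (unstack(F, A)): towers=[A; D/B; E/C] holding=F
step 4 (stack(F, B)): towers=[A; D/B/F; E/C] holding=-
step 5 (unstack(C, E)): towers=[A; D/B/F; E] holding=C

towers=[A; D/B/F; E] holding=C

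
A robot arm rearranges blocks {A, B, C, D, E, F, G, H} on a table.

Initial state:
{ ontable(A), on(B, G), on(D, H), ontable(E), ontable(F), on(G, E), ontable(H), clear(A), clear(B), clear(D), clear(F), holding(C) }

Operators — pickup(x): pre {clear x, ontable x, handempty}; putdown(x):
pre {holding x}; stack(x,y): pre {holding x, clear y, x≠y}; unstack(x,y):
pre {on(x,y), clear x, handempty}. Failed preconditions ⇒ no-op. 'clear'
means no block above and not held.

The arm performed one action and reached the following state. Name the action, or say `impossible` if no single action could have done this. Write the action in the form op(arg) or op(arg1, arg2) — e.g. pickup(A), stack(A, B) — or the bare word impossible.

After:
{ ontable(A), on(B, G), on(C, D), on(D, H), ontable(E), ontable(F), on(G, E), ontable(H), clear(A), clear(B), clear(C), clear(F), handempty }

stack(C, D)

target: towers=[A; E/G/B; F; H/D/C] holding=-
        putdown(C) → towers=[A; C; E/G/B; F; H/D] holding=-
       stack(C, A) → towers=[A/C; E/G/B; F; H/D] holding=-
       stack(C, B) → towers=[A; E/G/B/C; F; H/D] holding=-
       stack(C, F) → towers=[A; E/G/B; F/C; H/D] holding=-
       stack(C, D) → towers=[A; E/G/B; F; H/D/C] holding=-  ← match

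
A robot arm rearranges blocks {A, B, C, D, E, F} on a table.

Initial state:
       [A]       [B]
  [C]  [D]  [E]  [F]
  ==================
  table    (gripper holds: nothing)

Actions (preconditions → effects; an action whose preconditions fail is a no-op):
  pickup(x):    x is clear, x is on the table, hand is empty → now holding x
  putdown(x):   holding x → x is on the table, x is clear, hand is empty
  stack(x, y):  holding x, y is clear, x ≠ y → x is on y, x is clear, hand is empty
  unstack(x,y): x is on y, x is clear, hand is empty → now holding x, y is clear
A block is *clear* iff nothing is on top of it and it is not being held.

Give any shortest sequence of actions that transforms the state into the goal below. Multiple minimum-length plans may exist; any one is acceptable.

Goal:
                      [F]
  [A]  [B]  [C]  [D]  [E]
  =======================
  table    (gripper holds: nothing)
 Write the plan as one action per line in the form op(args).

unstack(B, F)
putdown(B)
pickup(F)
stack(F, E)
unstack(A, D)
putdown(A)

step 1 (unstack(B, F)): towers=[C; D/A; E; F] holding=B
step 2 (putdown(B)): towers=[B; C; D/A; E; F] holding=-
step 3 (pickup(F)): towers=[B; C; D/A; E] holding=F
step 4 (stack(F, E)): towers=[B; C; D/A; E/F] holding=-
step 5 (unstack(A, D)): towers=[B; C; D; E/F] holding=A
step 6 (putdown(A)): towers=[A; B; C; D; E/F] holding=-
goal check: towers=[A; B; C; D; E/F] holding=- — reached (length 6, optimal by BFS)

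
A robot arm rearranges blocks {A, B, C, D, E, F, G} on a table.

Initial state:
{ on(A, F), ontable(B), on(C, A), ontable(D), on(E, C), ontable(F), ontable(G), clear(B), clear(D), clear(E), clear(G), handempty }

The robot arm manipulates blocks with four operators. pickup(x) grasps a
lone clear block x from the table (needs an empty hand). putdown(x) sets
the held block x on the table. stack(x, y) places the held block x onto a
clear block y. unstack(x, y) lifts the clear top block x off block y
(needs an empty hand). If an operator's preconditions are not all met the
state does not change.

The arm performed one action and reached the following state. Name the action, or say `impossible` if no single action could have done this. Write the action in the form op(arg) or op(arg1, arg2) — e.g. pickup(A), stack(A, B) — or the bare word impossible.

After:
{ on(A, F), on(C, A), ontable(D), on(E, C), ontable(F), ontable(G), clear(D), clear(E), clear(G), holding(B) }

pickup(B)

target: towers=[D; F/A/C/E; G] holding=B
         pickup(B) → towers=[D; F/A/C/E; G] holding=B  ← match
         pickup(G) → towers=[B; D; F/A/C/E] holding=G
         pickup(D) → towers=[B; F/A/C/E; G] holding=D
     unstack(E, C) → towers=[B; D; F/A/C; G] holding=E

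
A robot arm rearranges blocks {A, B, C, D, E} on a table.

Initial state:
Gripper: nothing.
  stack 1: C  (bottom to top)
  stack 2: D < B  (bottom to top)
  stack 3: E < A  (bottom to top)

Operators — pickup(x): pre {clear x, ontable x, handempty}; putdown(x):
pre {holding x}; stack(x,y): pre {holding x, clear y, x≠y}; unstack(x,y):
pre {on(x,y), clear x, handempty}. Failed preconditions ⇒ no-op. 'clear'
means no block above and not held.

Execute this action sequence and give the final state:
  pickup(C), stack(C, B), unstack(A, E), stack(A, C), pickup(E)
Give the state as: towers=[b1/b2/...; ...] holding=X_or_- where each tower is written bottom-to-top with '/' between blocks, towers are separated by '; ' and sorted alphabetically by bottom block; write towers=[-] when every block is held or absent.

towers=[D/B/C/A] holding=E

step 1 (pickup(C)): towers=[D/B; E/A] holding=C
step 2 (stack(C, B)): towers=[D/B/C; E/A] holding=-
step 3 (unstack(A, E)): towers=[D/B/C; E] holding=A
step 4 (stack(A, C)): towers=[D/B/C/A; E] holding=-
step 5 (pickup(E)): towers=[D/B/C/A] holding=E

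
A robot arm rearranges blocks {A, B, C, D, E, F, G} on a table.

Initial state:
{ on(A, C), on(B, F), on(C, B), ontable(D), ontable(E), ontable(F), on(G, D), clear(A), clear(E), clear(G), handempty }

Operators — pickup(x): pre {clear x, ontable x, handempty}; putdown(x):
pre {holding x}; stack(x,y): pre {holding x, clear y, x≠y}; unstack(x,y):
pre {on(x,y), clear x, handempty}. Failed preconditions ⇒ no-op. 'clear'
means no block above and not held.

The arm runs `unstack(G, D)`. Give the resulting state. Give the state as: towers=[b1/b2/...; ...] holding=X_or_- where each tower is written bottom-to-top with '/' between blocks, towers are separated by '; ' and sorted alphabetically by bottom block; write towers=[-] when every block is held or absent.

towers=[D; E; F/B/C/A] holding=G

before: towers=[D/G; E; F/B/C/A] holding=-
pre[unstack(G, D)]: on(G,D) ok, clear(G) ok, handempty ok
all met → apply unstack(G, D)
after:  towers=[D; E; F/B/C/A] holding=G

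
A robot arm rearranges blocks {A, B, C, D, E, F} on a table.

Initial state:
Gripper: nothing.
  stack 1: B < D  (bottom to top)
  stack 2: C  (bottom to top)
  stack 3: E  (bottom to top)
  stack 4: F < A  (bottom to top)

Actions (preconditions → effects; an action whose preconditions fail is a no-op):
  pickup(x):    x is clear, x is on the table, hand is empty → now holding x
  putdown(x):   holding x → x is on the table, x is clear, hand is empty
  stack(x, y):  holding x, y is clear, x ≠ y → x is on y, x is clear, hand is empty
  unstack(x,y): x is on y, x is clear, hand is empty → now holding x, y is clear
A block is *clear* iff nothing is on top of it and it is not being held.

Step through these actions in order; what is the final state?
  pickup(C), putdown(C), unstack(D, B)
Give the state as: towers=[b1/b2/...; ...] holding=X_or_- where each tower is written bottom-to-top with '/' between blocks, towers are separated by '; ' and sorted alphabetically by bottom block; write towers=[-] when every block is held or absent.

towers=[B; C; E; F/A] holding=D

step 1 (pickup(C)): towers=[B/D; E; F/A] holding=C
step 2 (putdown(C)): towers=[B/D; C; E; F/A] holding=-
step 3 (unstack(D, B)): towers=[B; C; E; F/A] holding=D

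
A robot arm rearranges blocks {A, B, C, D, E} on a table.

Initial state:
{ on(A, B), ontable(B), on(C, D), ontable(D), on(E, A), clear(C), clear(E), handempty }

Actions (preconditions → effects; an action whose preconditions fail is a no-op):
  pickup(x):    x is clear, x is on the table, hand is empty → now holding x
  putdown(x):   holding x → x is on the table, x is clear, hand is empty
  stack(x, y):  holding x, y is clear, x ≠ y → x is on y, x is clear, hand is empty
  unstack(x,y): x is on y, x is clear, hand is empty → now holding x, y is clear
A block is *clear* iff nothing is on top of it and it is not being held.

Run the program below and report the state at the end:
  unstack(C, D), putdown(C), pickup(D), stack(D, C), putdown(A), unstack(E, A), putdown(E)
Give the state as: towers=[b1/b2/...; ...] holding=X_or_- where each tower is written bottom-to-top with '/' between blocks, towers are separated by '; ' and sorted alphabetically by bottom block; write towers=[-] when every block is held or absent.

step 1 (unstack(C, D)): towers=[B/A/E; D] holding=C
step 2 (putdown(C)): towers=[B/A/E; C; D] holding=-
step 3 (pickup(D)): towers=[B/A/E; C] holding=D
step 4 (stack(D, C)): towers=[B/A/E; C/D] holding=-
step 5 (putdown(A)) [no-op]: towers=[B/A/E; C/D] holding=-
step 6 (unstack(E, A)): towers=[B/A; C/D] holding=E
step 7 (putdown(E)): towers=[B/A; C/D; E] holding=-

towers=[B/A; C/D; E] holding=-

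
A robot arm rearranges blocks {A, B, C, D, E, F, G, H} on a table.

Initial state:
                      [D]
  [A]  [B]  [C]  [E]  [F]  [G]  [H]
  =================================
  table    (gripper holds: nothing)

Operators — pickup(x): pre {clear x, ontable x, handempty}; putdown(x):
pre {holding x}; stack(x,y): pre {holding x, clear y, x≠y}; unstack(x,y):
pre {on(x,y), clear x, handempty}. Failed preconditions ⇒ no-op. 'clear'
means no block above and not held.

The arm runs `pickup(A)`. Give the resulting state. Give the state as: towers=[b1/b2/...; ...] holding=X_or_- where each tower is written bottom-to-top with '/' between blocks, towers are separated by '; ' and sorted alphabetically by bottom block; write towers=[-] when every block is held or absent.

towers=[B; C; E; F/D; G; H] holding=A

before: towers=[A; B; C; E; F/D; G; H] holding=-
pre[pickup(A)]: clear(A) yes, ontable(A) yes, handempty yes
all met → apply pickup(A)
after:  towers=[B; C; E; F/D; G; H] holding=A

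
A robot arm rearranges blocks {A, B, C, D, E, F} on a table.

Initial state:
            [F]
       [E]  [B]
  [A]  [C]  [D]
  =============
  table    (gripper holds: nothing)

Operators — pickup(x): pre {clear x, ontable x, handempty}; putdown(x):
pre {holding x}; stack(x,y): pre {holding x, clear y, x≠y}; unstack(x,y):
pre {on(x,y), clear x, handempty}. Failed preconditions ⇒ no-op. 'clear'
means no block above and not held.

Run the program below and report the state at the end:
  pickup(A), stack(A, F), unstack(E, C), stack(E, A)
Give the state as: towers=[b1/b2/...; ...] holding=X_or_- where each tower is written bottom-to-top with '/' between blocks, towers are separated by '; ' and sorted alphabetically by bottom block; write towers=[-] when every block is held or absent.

step 1 (pickup(A)): towers=[C/E; D/B/F] holding=A
step 2 (stack(A, F)): towers=[C/E; D/B/F/A] holding=-
step 3 (unstack(E, C)): towers=[C; D/B/F/A] holding=E
step 4 (stack(E, A)): towers=[C; D/B/F/A/E] holding=-

towers=[C; D/B/F/A/E] holding=-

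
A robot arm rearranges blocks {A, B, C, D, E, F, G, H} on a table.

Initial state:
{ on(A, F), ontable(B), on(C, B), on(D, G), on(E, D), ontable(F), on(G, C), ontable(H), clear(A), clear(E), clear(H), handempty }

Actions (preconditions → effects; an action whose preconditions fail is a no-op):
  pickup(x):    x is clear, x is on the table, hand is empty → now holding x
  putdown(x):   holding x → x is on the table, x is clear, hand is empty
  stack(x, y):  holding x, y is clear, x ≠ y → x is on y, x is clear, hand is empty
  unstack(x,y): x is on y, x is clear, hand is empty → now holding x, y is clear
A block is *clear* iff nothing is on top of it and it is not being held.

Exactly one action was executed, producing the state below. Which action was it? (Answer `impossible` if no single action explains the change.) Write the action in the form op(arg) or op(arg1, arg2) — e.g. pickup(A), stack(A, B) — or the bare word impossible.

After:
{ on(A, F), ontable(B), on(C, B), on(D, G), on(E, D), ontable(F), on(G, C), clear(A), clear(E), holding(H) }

target: towers=[B/C/G/D/E; F/A] holding=H
     unstack(A, F) → towers=[B/C/G/D/E; F; H] holding=A
     unstack(E, D) → towers=[B/C/G/D; F/A; H] holding=E
         pickup(H) → towers=[B/C/G/D/E; F/A] holding=H  ← match

pickup(H)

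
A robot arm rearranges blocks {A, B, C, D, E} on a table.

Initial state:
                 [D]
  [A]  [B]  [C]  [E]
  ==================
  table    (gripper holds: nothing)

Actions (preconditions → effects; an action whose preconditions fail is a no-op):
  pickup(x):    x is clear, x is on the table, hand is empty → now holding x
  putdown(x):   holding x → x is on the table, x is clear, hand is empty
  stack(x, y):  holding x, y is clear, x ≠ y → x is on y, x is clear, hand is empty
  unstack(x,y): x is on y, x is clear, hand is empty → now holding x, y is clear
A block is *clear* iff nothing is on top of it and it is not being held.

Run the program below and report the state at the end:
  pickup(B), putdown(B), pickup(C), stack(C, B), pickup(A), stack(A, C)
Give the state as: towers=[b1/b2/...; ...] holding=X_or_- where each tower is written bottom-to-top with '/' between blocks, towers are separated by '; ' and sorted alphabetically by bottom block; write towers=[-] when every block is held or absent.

step 1 (pickup(B)): towers=[A; C; E/D] holding=B
step 2 (putdown(B)): towers=[A; B; C; E/D] holding=-
step 3 (pickup(C)): towers=[A; B; E/D] holding=C
step 4 (stack(C, B)): towers=[A; B/C; E/D] holding=-
step 5 (pickup(A)): towers=[B/C; E/D] holding=A
step 6 (stack(A, C)): towers=[B/C/A; E/D] holding=-

towers=[B/C/A; E/D] holding=-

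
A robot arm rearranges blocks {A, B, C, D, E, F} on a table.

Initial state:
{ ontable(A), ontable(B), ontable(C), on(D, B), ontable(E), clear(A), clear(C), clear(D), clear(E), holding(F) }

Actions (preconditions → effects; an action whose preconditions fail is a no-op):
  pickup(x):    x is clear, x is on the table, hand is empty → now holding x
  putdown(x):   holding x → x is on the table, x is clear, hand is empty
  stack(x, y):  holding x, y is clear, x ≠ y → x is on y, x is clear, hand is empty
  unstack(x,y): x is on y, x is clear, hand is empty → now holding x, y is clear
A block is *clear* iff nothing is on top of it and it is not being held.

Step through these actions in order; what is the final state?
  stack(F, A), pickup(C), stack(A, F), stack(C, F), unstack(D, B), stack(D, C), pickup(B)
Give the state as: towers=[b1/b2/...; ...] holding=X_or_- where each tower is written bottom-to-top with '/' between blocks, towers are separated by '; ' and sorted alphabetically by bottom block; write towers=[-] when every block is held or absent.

towers=[A/F/C/D; E] holding=B

step 1 (stack(F, A)): towers=[A/F; B/D; C; E] holding=-
step 2 (pickup(C)): towers=[A/F; B/D; E] holding=C
step 3 (stack(A, F)) [no-op]: towers=[A/F; B/D; E] holding=C
step 4 (stack(C, F)): towers=[A/F/C; B/D; E] holding=-
step 5 (unstack(D, B)): towers=[A/F/C; B; E] holding=D
step 6 (stack(D, C)): towers=[A/F/C/D; B; E] holding=-
step 7 (pickup(B)): towers=[A/F/C/D; E] holding=B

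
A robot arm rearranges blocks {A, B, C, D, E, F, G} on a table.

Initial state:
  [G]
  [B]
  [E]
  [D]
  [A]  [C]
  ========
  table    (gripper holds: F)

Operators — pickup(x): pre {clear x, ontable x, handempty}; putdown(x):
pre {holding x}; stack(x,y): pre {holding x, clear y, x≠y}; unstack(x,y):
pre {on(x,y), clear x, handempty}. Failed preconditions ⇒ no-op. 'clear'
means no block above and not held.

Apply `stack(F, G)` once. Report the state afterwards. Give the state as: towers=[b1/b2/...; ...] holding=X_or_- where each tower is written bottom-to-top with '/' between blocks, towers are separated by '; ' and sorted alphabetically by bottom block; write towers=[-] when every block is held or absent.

towers=[A/D/E/B/G/F; C] holding=-

before: towers=[A/D/E/B/G; C] holding=F
pre[stack(F, G)]: holding(F) ok, clear(G) ok, F≠G ok
all met → apply stack(F, G)
after:  towers=[A/D/E/B/G/F; C] holding=-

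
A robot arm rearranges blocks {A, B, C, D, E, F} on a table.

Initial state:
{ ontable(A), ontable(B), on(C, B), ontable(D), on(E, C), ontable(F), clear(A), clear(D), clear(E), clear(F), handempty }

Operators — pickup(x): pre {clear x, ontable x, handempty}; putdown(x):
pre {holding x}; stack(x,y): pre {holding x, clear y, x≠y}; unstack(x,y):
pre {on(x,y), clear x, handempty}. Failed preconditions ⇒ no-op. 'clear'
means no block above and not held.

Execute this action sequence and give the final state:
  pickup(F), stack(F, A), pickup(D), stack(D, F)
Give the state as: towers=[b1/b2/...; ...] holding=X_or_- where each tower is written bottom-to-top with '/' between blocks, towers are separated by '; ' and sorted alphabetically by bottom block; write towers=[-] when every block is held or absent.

towers=[A/F/D; B/C/E] holding=-

step 1 (pickup(F)): towers=[A; B/C/E; D] holding=F
step 2 (stack(F, A)): towers=[A/F; B/C/E; D] holding=-
step 3 (pickup(D)): towers=[A/F; B/C/E] holding=D
step 4 (stack(D, F)): towers=[A/F/D; B/C/E] holding=-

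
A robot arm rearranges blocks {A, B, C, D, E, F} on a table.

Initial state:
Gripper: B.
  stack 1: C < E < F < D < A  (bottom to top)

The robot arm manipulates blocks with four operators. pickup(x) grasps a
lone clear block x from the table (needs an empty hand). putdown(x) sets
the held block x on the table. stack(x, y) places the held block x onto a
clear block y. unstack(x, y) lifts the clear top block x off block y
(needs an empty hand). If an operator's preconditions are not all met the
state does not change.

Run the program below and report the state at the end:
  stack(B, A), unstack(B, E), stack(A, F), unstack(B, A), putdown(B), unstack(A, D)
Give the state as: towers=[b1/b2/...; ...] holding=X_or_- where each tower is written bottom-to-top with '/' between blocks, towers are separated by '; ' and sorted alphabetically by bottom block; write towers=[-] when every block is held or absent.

step 1 (stack(B, A)): towers=[C/E/F/D/A/B] holding=-
step 2 (unstack(B, E)) [no-op]: towers=[C/E/F/D/A/B] holding=-
step 3 (stack(A, F)) [no-op]: towers=[C/E/F/D/A/B] holding=-
step 4 (unstack(B, A)): towers=[C/E/F/D/A] holding=B
step 5 (putdown(B)): towers=[B; C/E/F/D/A] holding=-
step 6 (unstack(A, D)): towers=[B; C/E/F/D] holding=A

towers=[B; C/E/F/D] holding=A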